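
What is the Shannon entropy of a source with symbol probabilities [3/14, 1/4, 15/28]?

H(X) = -Σ p(x) log₂ p(x)
  -3/14 × log₂(3/14) = 0.4762
  -1/4 × log₂(1/4) = 0.5000
  -15/28 × log₂(15/28) = 0.4824
H(X) = 1.4586 bits


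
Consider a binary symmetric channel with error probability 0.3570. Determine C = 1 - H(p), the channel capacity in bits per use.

For BSC with error probability p:
C = 1 - H(p) where H(p) is binary entropy
H(0.3570) = -0.3570 × log₂(0.3570) - 0.6430 × log₂(0.6430)
H(p) = 0.9402
C = 1 - 0.9402 = 0.0598 bits/use


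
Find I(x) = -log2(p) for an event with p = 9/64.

Information content I(x) = -log₂(p(x))
I = -log₂(9/64) = -log₂(0.1406)
I = 2.8301 bits


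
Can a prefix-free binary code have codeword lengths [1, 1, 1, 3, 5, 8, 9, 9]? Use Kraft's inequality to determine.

Kraft inequality: Σ 2^(-l_i) ≤ 1 for prefix-free code
Calculating: 2^(-1) + 2^(-1) + 2^(-1) + 2^(-3) + 2^(-5) + 2^(-8) + 2^(-9) + 2^(-9)
= 0.5 + 0.5 + 0.5 + 0.125 + 0.03125 + 0.00390625 + 0.001953125 + 0.001953125
= 1.6641
Since 1.6641 > 1, prefix-free code does not exist


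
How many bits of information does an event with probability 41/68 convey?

Information content I(x) = -log₂(p(x))
I = -log₂(41/68) = -log₂(0.6029)
I = 0.7299 bits


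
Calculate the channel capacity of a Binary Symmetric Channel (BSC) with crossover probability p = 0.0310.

For BSC with error probability p:
C = 1 - H(p) where H(p) is binary entropy
H(0.0310) = -0.0310 × log₂(0.0310) - 0.9690 × log₂(0.9690)
H(p) = 0.1994
C = 1 - 0.1994 = 0.8006 bits/use


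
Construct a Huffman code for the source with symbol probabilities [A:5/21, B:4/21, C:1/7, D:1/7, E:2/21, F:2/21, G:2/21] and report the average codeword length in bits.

Huffman tree construction:
Combine smallest probabilities repeatedly
Resulting codes:
  A: 01 (length 2)
  B: 111 (length 3)
  C: 101 (length 3)
  D: 110 (length 3)
  E: 000 (length 3)
  F: 001 (length 3)
  G: 100 (length 3)
Average length = Σ p(s) × length(s) = 2.7619 bits


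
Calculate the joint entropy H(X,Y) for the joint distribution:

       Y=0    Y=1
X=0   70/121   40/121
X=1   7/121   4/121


H(X,Y) = -Σ p(x,y) log₂ p(x,y)
  p(0,0)=70/121: -0.5785 × log₂(0.5785) = 0.4568
  p(0,1)=40/121: -0.3306 × log₂(0.3306) = 0.5279
  p(1,0)=7/121: -0.0579 × log₂(0.0579) = 0.2379
  p(1,1)=4/121: -0.0331 × log₂(0.0331) = 0.1626
H(X,Y) = 1.3852 bits


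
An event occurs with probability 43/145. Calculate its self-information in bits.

Information content I(x) = -log₂(p(x))
I = -log₂(43/145) = -log₂(0.2966)
I = 1.7536 bits


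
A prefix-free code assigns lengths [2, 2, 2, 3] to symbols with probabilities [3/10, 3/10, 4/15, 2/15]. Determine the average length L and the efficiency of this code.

Average length L = Σ p_i × l_i = 2.1333 bits
Entropy H = 1.9383 bits
Efficiency η = H/L × 100% = 90.86%


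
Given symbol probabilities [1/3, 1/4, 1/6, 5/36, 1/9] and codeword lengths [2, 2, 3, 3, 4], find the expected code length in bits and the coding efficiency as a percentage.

Average length L = Σ p_i × l_i = 2.5278 bits
Entropy H = 2.2069 bits
Efficiency η = H/L × 100% = 87.31%


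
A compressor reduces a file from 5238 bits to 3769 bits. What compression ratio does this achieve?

Compression ratio = Original / Compressed
= 5238 / 3769 = 1.39:1


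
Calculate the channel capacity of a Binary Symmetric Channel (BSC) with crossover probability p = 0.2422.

For BSC with error probability p:
C = 1 - H(p) where H(p) is binary entropy
H(0.2422) = -0.2422 × log₂(0.2422) - 0.7578 × log₂(0.7578)
H(p) = 0.7987
C = 1 - 0.7987 = 0.2013 bits/use


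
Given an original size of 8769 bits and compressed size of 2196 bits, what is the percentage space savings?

Space savings = (1 - Compressed/Original) × 100%
= (1 - 2196/8769) × 100%
= 74.96%


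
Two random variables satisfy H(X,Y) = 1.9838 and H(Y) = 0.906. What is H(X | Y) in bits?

Chain rule: H(X,Y) = H(X|Y) + H(Y)
H(X|Y) = H(X,Y) - H(Y) = 1.9838 - 0.906 = 1.0778 bits


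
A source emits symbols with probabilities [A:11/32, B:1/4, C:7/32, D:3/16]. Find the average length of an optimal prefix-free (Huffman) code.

Huffman tree construction:
Combine smallest probabilities repeatedly
Resulting codes:
  A: 11 (length 2)
  B: 10 (length 2)
  C: 01 (length 2)
  D: 00 (length 2)
Average length = Σ p(s) × length(s) = 2.0000 bits


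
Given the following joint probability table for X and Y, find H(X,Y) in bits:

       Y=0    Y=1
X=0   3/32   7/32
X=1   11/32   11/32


H(X,Y) = -Σ p(x,y) log₂ p(x,y)
  p(0,0)=3/32: -0.0938 × log₂(0.0938) = 0.3202
  p(0,1)=7/32: -0.2188 × log₂(0.2188) = 0.4796
  p(1,0)=11/32: -0.3438 × log₂(0.3438) = 0.5296
  p(1,1)=11/32: -0.3438 × log₂(0.3438) = 0.5296
H(X,Y) = 1.8589 bits


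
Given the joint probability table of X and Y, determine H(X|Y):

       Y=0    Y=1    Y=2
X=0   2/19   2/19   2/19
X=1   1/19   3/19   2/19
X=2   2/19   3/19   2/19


H(X|Y) = Σ_y p(y) H(X|Y=y)
  p(Y=0) = 5/19, H(X|Y=0) = 1.5219
  p(Y=1) = 8/19, H(X|Y=1) = 1.5613
  p(Y=2) = 6/19, H(X|Y=2) = 1.5850
H(X|Y) = 0.2632×1.5219 + 0.4211×1.5613 + 0.3158×1.5850 = 1.5584 bits


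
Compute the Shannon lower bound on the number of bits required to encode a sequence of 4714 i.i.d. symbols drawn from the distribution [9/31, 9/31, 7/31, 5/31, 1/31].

Entropy H = 2.1052 bits/symbol
Minimum bits = H × n = 2.1052 × 4714
= 9923.78 bits


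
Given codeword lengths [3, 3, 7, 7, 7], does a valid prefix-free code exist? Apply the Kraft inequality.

Kraft inequality: Σ 2^(-l_i) ≤ 1 for prefix-free code
Calculating: 2^(-3) + 2^(-3) + 2^(-7) + 2^(-7) + 2^(-7)
= 0.125 + 0.125 + 0.0078125 + 0.0078125 + 0.0078125
= 0.2734
Since 0.2734 ≤ 1, prefix-free code exists


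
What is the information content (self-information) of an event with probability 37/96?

Information content I(x) = -log₂(p(x))
I = -log₂(37/96) = -log₂(0.3854)
I = 1.3755 bits


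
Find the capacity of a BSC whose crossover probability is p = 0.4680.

For BSC with error probability p:
C = 1 - H(p) where H(p) is binary entropy
H(0.4680) = -0.4680 × log₂(0.4680) - 0.5320 × log₂(0.5320)
H(p) = 0.9970
C = 1 - 0.9970 = 0.0030 bits/use


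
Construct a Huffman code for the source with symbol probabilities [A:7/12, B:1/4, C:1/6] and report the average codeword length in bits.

Huffman tree construction:
Combine smallest probabilities repeatedly
Resulting codes:
  A: 1 (length 1)
  B: 01 (length 2)
  C: 00 (length 2)
Average length = Σ p(s) × length(s) = 1.4167 bits


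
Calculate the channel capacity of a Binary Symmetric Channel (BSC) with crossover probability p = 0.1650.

For BSC with error probability p:
C = 1 - H(p) where H(p) is binary entropy
H(0.1650) = -0.1650 × log₂(0.1650) - 0.8350 × log₂(0.8350)
H(p) = 0.6461
C = 1 - 0.6461 = 0.3539 bits/use


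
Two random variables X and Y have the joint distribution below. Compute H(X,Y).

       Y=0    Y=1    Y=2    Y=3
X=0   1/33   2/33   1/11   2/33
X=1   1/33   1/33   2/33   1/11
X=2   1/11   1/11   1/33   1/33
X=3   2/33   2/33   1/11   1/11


H(X,Y) = -Σ p(x,y) log₂ p(x,y)
  p(0,0)=1/33: -0.0303 × log₂(0.0303) = 0.1529
  p(0,1)=2/33: -0.0606 × log₂(0.0606) = 0.2451
  p(0,2)=1/11: -0.0909 × log₂(0.0909) = 0.3145
  p(0,3)=2/33: -0.0606 × log₂(0.0606) = 0.2451
  p(1,0)=1/33: -0.0303 × log₂(0.0303) = 0.1529
  p(1,1)=1/33: -0.0303 × log₂(0.0303) = 0.1529
  p(1,2)=2/33: -0.0606 × log₂(0.0606) = 0.2451
  p(1,3)=1/11: -0.0909 × log₂(0.0909) = 0.3145
  p(2,0)=1/11: -0.0909 × log₂(0.0909) = 0.3145
  p(2,1)=1/11: -0.0909 × log₂(0.0909) = 0.3145
  p(2,2)=1/33: -0.0303 × log₂(0.0303) = 0.1529
  p(2,3)=1/33: -0.0303 × log₂(0.0303) = 0.1529
  p(3,0)=2/33: -0.0606 × log₂(0.0606) = 0.2451
  p(3,1)=2/33: -0.0606 × log₂(0.0606) = 0.2451
  p(3,2)=1/11: -0.0909 × log₂(0.0909) = 0.3145
  p(3,3)=1/11: -0.0909 × log₂(0.0909) = 0.3145
H(X,Y) = 3.8768 bits


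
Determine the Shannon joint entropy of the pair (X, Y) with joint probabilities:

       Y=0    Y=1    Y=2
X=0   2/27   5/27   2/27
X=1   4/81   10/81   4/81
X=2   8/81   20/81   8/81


H(X,Y) = -Σ p(x,y) log₂ p(x,y)
  p(0,0)=2/27: -0.0741 × log₂(0.0741) = 0.2781
  p(0,1)=5/27: -0.1852 × log₂(0.1852) = 0.4505
  p(0,2)=2/27: -0.0741 × log₂(0.0741) = 0.2781
  p(1,0)=4/81: -0.0494 × log₂(0.0494) = 0.2143
  p(1,1)=10/81: -0.1235 × log₂(0.1235) = 0.3726
  p(1,2)=4/81: -0.0494 × log₂(0.0494) = 0.2143
  p(2,0)=8/81: -0.0988 × log₂(0.0988) = 0.3299
  p(2,1)=20/81: -0.2469 × log₂(0.2469) = 0.4983
  p(2,2)=8/81: -0.0988 × log₂(0.0988) = 0.3299
H(X,Y) = 2.9660 bits


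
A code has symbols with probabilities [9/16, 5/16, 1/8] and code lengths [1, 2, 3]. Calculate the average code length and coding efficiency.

Average length L = Σ p_i × l_i = 1.5625 bits
Entropy H = 1.3663 bits
Efficiency η = H/L × 100% = 87.44%


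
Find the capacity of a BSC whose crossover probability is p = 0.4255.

For BSC with error probability p:
C = 1 - H(p) where H(p) is binary entropy
H(0.4255) = -0.4255 × log₂(0.4255) - 0.5745 × log₂(0.5745)
H(p) = 0.9839
C = 1 - 0.9839 = 0.0161 bits/use


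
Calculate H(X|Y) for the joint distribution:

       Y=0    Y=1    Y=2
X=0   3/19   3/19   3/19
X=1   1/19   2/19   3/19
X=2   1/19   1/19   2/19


H(X|Y) = Σ_y p(y) H(X|Y=y)
  p(Y=0) = 5/19, H(X|Y=0) = 1.3710
  p(Y=1) = 6/19, H(X|Y=1) = 1.4591
  p(Y=2) = 8/19, H(X|Y=2) = 1.5613
H(X|Y) = 0.2632×1.3710 + 0.3158×1.4591 + 0.4211×1.5613 = 1.4789 bits


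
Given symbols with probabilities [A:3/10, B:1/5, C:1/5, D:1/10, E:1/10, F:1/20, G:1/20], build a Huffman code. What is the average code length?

Huffman tree construction:
Combine smallest probabilities repeatedly
Resulting codes:
  A: 10 (length 2)
  B: 111 (length 3)
  C: 00 (length 2)
  D: 010 (length 3)
  E: 011 (length 3)
  F: 1100 (length 4)
  G: 1101 (length 4)
Average length = Σ p(s) × length(s) = 2.6000 bits


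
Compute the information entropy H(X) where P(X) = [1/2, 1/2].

H(X) = -Σ p(x) log₂ p(x)
  -1/2 × log₂(1/2) = 0.5000
  -1/2 × log₂(1/2) = 0.5000
H(X) = 1.0000 bits


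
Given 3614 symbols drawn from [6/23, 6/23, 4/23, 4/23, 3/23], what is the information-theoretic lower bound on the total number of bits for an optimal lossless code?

Entropy H = 2.2725 bits/symbol
Minimum bits = H × n = 2.2725 × 3614
= 8212.81 bits


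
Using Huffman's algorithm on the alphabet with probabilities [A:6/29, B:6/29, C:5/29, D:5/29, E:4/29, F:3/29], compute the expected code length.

Huffman tree construction:
Combine smallest probabilities repeatedly
Resulting codes:
  A: 00 (length 2)
  B: 01 (length 2)
  C: 110 (length 3)
  D: 111 (length 3)
  E: 101 (length 3)
  F: 100 (length 3)
Average length = Σ p(s) × length(s) = 2.5862 bits


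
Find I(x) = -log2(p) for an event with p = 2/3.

Information content I(x) = -log₂(p(x))
I = -log₂(2/3) = -log₂(0.6667)
I = 0.5850 bits


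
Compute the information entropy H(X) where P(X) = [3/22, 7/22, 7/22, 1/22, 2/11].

H(X) = -Σ p(x) log₂ p(x)
  -3/22 × log₂(3/22) = 0.3920
  -7/22 × log₂(7/22) = 0.5257
  -7/22 × log₂(7/22) = 0.5257
  -1/22 × log₂(1/22) = 0.2027
  -2/11 × log₂(2/11) = 0.4472
H(X) = 2.0932 bits


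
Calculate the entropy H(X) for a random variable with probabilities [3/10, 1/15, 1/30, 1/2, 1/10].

H(X) = -Σ p(x) log₂ p(x)
  -3/10 × log₂(3/10) = 0.5211
  -1/15 × log₂(1/15) = 0.2605
  -1/30 × log₂(1/30) = 0.1636
  -1/2 × log₂(1/2) = 0.5000
  -1/10 × log₂(1/10) = 0.3322
H(X) = 1.7773 bits


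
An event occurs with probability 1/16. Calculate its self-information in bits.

Information content I(x) = -log₂(p(x))
I = -log₂(1/16) = -log₂(0.0625)
I = 4.0000 bits


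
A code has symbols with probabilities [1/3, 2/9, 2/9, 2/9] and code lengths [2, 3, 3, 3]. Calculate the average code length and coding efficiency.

Average length L = Σ p_i × l_i = 2.6667 bits
Entropy H = 1.9749 bits
Efficiency η = H/L × 100% = 74.06%


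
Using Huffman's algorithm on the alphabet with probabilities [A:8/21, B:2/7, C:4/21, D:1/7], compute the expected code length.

Huffman tree construction:
Combine smallest probabilities repeatedly
Resulting codes:
  A: 0 (length 1)
  B: 10 (length 2)
  C: 111 (length 3)
  D: 110 (length 3)
Average length = Σ p(s) × length(s) = 1.9524 bits


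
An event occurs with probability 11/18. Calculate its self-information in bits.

Information content I(x) = -log₂(p(x))
I = -log₂(11/18) = -log₂(0.6111)
I = 0.7105 bits


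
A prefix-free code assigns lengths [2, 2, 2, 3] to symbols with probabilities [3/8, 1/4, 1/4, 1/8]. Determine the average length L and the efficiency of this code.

Average length L = Σ p_i × l_i = 2.1250 bits
Entropy H = 1.9056 bits
Efficiency η = H/L × 100% = 89.68%


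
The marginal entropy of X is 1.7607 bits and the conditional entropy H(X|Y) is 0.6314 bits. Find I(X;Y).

I(X;Y) = H(X) - H(X|Y)
I(X;Y) = 1.7607 - 0.6314 = 1.1293 bits


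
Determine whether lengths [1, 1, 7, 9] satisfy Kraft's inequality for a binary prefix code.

Kraft inequality: Σ 2^(-l_i) ≤ 1 for prefix-free code
Calculating: 2^(-1) + 2^(-1) + 2^(-7) + 2^(-9)
= 0.5 + 0.5 + 0.0078125 + 0.001953125
= 1.0098
Since 1.0098 > 1, prefix-free code does not exist


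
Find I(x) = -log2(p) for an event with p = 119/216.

Information content I(x) = -log₂(p(x))
I = -log₂(119/216) = -log₂(0.5509)
I = 0.8601 bits


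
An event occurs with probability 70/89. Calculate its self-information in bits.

Information content I(x) = -log₂(p(x))
I = -log₂(70/89) = -log₂(0.7865)
I = 0.3465 bits


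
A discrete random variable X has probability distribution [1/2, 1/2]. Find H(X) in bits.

H(X) = -Σ p(x) log₂ p(x)
  -1/2 × log₂(1/2) = 0.5000
  -1/2 × log₂(1/2) = 0.5000
H(X) = 1.0000 bits


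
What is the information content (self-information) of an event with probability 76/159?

Information content I(x) = -log₂(p(x))
I = -log₂(76/159) = -log₂(0.4780)
I = 1.0650 bits


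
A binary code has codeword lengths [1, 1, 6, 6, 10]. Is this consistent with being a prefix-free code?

Kraft inequality: Σ 2^(-l_i) ≤ 1 for prefix-free code
Calculating: 2^(-1) + 2^(-1) + 2^(-6) + 2^(-6) + 2^(-10)
= 0.5 + 0.5 + 0.015625 + 0.015625 + 0.0009765625
= 1.0322
Since 1.0322 > 1, prefix-free code does not exist


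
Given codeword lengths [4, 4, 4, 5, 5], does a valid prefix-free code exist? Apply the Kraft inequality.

Kraft inequality: Σ 2^(-l_i) ≤ 1 for prefix-free code
Calculating: 2^(-4) + 2^(-4) + 2^(-4) + 2^(-5) + 2^(-5)
= 0.0625 + 0.0625 + 0.0625 + 0.03125 + 0.03125
= 0.2500
Since 0.2500 ≤ 1, prefix-free code exists


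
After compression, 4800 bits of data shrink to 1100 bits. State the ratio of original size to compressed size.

Compression ratio = Original / Compressed
= 4800 / 1100 = 4.36:1


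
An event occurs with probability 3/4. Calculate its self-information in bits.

Information content I(x) = -log₂(p(x))
I = -log₂(3/4) = -log₂(0.7500)
I = 0.4150 bits


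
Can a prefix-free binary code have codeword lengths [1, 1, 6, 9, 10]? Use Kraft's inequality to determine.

Kraft inequality: Σ 2^(-l_i) ≤ 1 for prefix-free code
Calculating: 2^(-1) + 2^(-1) + 2^(-6) + 2^(-9) + 2^(-10)
= 0.5 + 0.5 + 0.015625 + 0.001953125 + 0.0009765625
= 1.0186
Since 1.0186 > 1, prefix-free code does not exist


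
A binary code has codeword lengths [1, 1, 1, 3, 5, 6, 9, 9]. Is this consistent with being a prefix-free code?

Kraft inequality: Σ 2^(-l_i) ≤ 1 for prefix-free code
Calculating: 2^(-1) + 2^(-1) + 2^(-1) + 2^(-3) + 2^(-5) + 2^(-6) + 2^(-9) + 2^(-9)
= 0.5 + 0.5 + 0.5 + 0.125 + 0.03125 + 0.015625 + 0.001953125 + 0.001953125
= 1.6758
Since 1.6758 > 1, prefix-free code does not exist


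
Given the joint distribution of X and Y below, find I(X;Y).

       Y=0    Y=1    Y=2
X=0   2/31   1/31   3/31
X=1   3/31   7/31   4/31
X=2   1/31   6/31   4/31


H(X) = 1.5069, H(Y) = 1.5069, H(X,Y) = 2.9326
I(X;Y) = H(X) + H(Y) - H(X,Y) = 0.0812 bits


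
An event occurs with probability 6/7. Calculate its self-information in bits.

Information content I(x) = -log₂(p(x))
I = -log₂(6/7) = -log₂(0.8571)
I = 0.2224 bits


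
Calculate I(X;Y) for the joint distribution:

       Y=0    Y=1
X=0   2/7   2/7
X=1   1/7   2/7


H(X) = 0.9852, H(Y) = 0.9852, H(X,Y) = 1.9502
I(X;Y) = H(X) + H(Y) - H(X,Y) = 0.0202 bits


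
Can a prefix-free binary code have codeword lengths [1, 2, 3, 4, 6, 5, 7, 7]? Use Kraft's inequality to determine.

Kraft inequality: Σ 2^(-l_i) ≤ 1 for prefix-free code
Calculating: 2^(-1) + 2^(-2) + 2^(-3) + 2^(-4) + 2^(-6) + 2^(-5) + 2^(-7) + 2^(-7)
= 0.5 + 0.25 + 0.125 + 0.0625 + 0.015625 + 0.03125 + 0.0078125 + 0.0078125
= 1.0000
Since 1.0000 ≤ 1, prefix-free code exists


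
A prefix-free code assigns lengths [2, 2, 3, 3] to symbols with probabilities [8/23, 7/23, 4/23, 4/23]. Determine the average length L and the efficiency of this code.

Average length L = Σ p_i × l_i = 2.3478 bits
Entropy H = 1.9300 bits
Efficiency η = H/L × 100% = 82.20%


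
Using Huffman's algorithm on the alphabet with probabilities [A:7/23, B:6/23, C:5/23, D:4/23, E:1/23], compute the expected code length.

Huffman tree construction:
Combine smallest probabilities repeatedly
Resulting codes:
  A: 11 (length 2)
  B: 10 (length 2)
  C: 00 (length 2)
  D: 011 (length 3)
  E: 010 (length 3)
Average length = Σ p(s) × length(s) = 2.2174 bits


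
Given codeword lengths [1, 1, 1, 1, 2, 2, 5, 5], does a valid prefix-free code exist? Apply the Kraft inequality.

Kraft inequality: Σ 2^(-l_i) ≤ 1 for prefix-free code
Calculating: 2^(-1) + 2^(-1) + 2^(-1) + 2^(-1) + 2^(-2) + 2^(-2) + 2^(-5) + 2^(-5)
= 0.5 + 0.5 + 0.5 + 0.5 + 0.25 + 0.25 + 0.03125 + 0.03125
= 2.5625
Since 2.5625 > 1, prefix-free code does not exist


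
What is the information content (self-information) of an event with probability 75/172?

Information content I(x) = -log₂(p(x))
I = -log₂(75/172) = -log₂(0.4360)
I = 1.1974 bits


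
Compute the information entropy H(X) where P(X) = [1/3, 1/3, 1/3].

H(X) = -Σ p(x) log₂ p(x)
  -1/3 × log₂(1/3) = 0.5283
  -1/3 × log₂(1/3) = 0.5283
  -1/3 × log₂(1/3) = 0.5283
H(X) = 1.5850 bits


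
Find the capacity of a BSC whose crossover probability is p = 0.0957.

For BSC with error probability p:
C = 1 - H(p) where H(p) is binary entropy
H(0.0957) = -0.0957 × log₂(0.0957) - 0.9043 × log₂(0.9043)
H(p) = 0.4552
C = 1 - 0.4552 = 0.5448 bits/use


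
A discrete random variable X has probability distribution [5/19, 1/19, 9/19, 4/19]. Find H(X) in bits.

H(X) = -Σ p(x) log₂ p(x)
  -5/19 × log₂(5/19) = 0.5068
  -1/19 × log₂(1/19) = 0.2236
  -9/19 × log₂(9/19) = 0.5106
  -4/19 × log₂(4/19) = 0.4732
H(X) = 1.7143 bits


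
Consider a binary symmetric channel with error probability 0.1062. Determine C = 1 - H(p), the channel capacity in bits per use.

For BSC with error probability p:
C = 1 - H(p) where H(p) is binary entropy
H(0.1062) = -0.1062 × log₂(0.1062) - 0.8938 × log₂(0.8938)
H(p) = 0.4883
C = 1 - 0.4883 = 0.5117 bits/use


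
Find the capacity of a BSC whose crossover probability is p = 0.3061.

For BSC with error probability p:
C = 1 - H(p) where H(p) is binary entropy
H(0.3061) = -0.3061 × log₂(0.3061) - 0.6939 × log₂(0.6939)
H(p) = 0.8886
C = 1 - 0.8886 = 0.1114 bits/use


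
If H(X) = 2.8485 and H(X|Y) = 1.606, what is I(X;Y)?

I(X;Y) = H(X) - H(X|Y)
I(X;Y) = 2.8485 - 1.606 = 1.2425 bits


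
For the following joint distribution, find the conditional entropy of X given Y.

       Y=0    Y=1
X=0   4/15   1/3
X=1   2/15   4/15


H(X|Y) = Σ_y p(y) H(X|Y=y)
  p(Y=0) = 2/5, H(X|Y=0) = 0.9183
  p(Y=1) = 3/5, H(X|Y=1) = 0.9911
H(X|Y) = 0.4000×0.9183 + 0.6000×0.9911 = 0.9620 bits


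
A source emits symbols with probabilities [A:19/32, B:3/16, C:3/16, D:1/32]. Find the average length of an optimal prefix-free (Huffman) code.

Huffman tree construction:
Combine smallest probabilities repeatedly
Resulting codes:
  A: 1 (length 1)
  B: 011 (length 3)
  C: 00 (length 2)
  D: 010 (length 3)
Average length = Σ p(s) × length(s) = 1.6250 bits


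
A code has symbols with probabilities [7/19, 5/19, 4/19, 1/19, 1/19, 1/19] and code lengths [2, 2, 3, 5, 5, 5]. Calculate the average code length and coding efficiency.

Average length L = Σ p_i × l_i = 2.6842 bits
Entropy H = 2.1816 bits
Efficiency η = H/L × 100% = 81.27%


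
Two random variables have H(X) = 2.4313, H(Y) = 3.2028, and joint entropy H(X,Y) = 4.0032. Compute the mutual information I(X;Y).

I(X;Y) = H(X) + H(Y) - H(X,Y)
I(X;Y) = 2.4313 + 3.2028 - 4.0032 = 1.6309 bits


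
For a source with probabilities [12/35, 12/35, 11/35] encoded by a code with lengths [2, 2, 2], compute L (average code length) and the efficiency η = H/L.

Average length L = Σ p_i × l_i = 2.0000 bits
Entropy H = 1.5838 bits
Efficiency η = H/L × 100% = 79.19%


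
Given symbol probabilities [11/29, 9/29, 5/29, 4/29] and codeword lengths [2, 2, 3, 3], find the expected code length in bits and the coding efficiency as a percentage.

Average length L = Σ p_i × l_i = 2.3103 bits
Entropy H = 1.8858 bits
Efficiency η = H/L × 100% = 81.62%


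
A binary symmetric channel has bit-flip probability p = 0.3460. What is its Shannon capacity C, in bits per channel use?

For BSC with error probability p:
C = 1 - H(p) where H(p) is binary entropy
H(0.3460) = -0.3460 × log₂(0.3460) - 0.6540 × log₂(0.6540)
H(p) = 0.9304
C = 1 - 0.9304 = 0.0696 bits/use


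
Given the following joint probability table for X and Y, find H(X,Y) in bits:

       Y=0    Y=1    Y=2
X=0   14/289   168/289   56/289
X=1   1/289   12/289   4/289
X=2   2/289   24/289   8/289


H(X,Y) = -Σ p(x,y) log₂ p(x,y)
  p(0,0)=14/289: -0.0484 × log₂(0.0484) = 0.2116
  p(0,1)=168/289: -0.5813 × log₂(0.5813) = 0.4549
  p(0,2)=56/289: -0.1938 × log₂(0.1938) = 0.4588
  p(1,0)=1/289: -0.0035 × log₂(0.0035) = 0.0283
  p(1,1)=12/289: -0.0415 × log₂(0.0415) = 0.1906
  p(1,2)=4/289: -0.0138 × log₂(0.0138) = 0.0855
  p(2,0)=2/289: -0.0069 × log₂(0.0069) = 0.0497
  p(2,1)=24/289: -0.0830 × log₂(0.0830) = 0.2981
  p(2,2)=8/289: -0.0277 × log₂(0.0277) = 0.1433
H(X,Y) = 1.9207 bits


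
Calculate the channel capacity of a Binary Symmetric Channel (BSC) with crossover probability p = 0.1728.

For BSC with error probability p:
C = 1 - H(p) where H(p) is binary entropy
H(0.1728) = -0.1728 × log₂(0.1728) - 0.8272 × log₂(0.8272)
H(p) = 0.6641
C = 1 - 0.6641 = 0.3359 bits/use


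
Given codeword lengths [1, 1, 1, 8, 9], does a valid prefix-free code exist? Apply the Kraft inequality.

Kraft inequality: Σ 2^(-l_i) ≤ 1 for prefix-free code
Calculating: 2^(-1) + 2^(-1) + 2^(-1) + 2^(-8) + 2^(-9)
= 0.5 + 0.5 + 0.5 + 0.00390625 + 0.001953125
= 1.5059
Since 1.5059 > 1, prefix-free code does not exist


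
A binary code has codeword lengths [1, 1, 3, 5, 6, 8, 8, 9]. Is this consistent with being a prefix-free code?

Kraft inequality: Σ 2^(-l_i) ≤ 1 for prefix-free code
Calculating: 2^(-1) + 2^(-1) + 2^(-3) + 2^(-5) + 2^(-6) + 2^(-8) + 2^(-8) + 2^(-9)
= 0.5 + 0.5 + 0.125 + 0.03125 + 0.015625 + 0.00390625 + 0.00390625 + 0.001953125
= 1.1816
Since 1.1816 > 1, prefix-free code does not exist


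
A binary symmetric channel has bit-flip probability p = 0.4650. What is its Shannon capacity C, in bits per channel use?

For BSC with error probability p:
C = 1 - H(p) where H(p) is binary entropy
H(0.4650) = -0.4650 × log₂(0.4650) - 0.5350 × log₂(0.5350)
H(p) = 0.9965
C = 1 - 0.9965 = 0.0035 bits/use


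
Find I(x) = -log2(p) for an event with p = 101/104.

Information content I(x) = -log₂(p(x))
I = -log₂(101/104) = -log₂(0.9712)
I = 0.0422 bits


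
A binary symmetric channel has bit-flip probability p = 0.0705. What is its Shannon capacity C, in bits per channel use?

For BSC with error probability p:
C = 1 - H(p) where H(p) is binary entropy
H(0.0705) = -0.0705 × log₂(0.0705) - 0.9295 × log₂(0.9295)
H(p) = 0.3678
C = 1 - 0.3678 = 0.6322 bits/use


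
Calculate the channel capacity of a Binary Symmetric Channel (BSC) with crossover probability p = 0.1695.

For BSC with error probability p:
C = 1 - H(p) where H(p) is binary entropy
H(0.1695) = -0.1695 × log₂(0.1695) - 0.8305 × log₂(0.8305)
H(p) = 0.6566
C = 1 - 0.6566 = 0.3434 bits/use


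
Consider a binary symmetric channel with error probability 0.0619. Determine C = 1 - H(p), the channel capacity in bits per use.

For BSC with error probability p:
C = 1 - H(p) where H(p) is binary entropy
H(0.0619) = -0.0619 × log₂(0.0619) - 0.9381 × log₂(0.9381)
H(p) = 0.3349
C = 1 - 0.3349 = 0.6651 bits/use


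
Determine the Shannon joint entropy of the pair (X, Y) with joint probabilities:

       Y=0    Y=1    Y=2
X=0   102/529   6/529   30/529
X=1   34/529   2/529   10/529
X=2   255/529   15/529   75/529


H(X,Y) = -Σ p(x,y) log₂ p(x,y)
  p(0,0)=102/529: -0.1928 × log₂(0.1928) = 0.4579
  p(0,1)=6/529: -0.0113 × log₂(0.0113) = 0.0733
  p(0,2)=30/529: -0.0567 × log₂(0.0567) = 0.2348
  p(1,0)=34/529: -0.0643 × log₂(0.0643) = 0.2545
  p(1,1)=2/529: -0.0038 × log₂(0.0038) = 0.0304
  p(1,2)=10/529: -0.0189 × log₂(0.0189) = 0.1082
  p(2,0)=255/529: -0.4820 × log₂(0.4820) = 0.5075
  p(2,1)=15/529: -0.0284 × log₂(0.0284) = 0.1458
  p(2,2)=75/529: -0.1418 × log₂(0.1418) = 0.3996
H(X,Y) = 2.2119 bits


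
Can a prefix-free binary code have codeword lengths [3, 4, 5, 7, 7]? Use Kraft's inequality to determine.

Kraft inequality: Σ 2^(-l_i) ≤ 1 for prefix-free code
Calculating: 2^(-3) + 2^(-4) + 2^(-5) + 2^(-7) + 2^(-7)
= 0.125 + 0.0625 + 0.03125 + 0.0078125 + 0.0078125
= 0.2344
Since 0.2344 ≤ 1, prefix-free code exists


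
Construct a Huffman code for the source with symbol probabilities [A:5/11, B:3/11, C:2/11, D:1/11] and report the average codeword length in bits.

Huffman tree construction:
Combine smallest probabilities repeatedly
Resulting codes:
  A: 0 (length 1)
  B: 10 (length 2)
  C: 111 (length 3)
  D: 110 (length 3)
Average length = Σ p(s) × length(s) = 1.8182 bits


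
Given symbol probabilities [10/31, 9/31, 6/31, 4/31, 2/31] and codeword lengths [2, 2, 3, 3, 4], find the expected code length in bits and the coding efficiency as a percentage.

Average length L = Σ p_i × l_i = 2.4516 bits
Entropy H = 2.1394 bits
Efficiency η = H/L × 100% = 87.27%


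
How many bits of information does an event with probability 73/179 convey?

Information content I(x) = -log₂(p(x))
I = -log₂(73/179) = -log₂(0.4078)
I = 1.2940 bits


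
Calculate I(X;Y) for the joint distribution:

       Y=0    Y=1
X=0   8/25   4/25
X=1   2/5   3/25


H(X) = 0.9988, H(Y) = 0.8555, H(X,Y) = 1.8449
I(X;Y) = H(X) + H(Y) - H(X,Y) = 0.0094 bits


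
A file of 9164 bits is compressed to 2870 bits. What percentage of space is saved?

Space savings = (1 - Compressed/Original) × 100%
= (1 - 2870/9164) × 100%
= 68.68%


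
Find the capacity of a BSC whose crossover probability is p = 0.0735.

For BSC with error probability p:
C = 1 - H(p) where H(p) is binary entropy
H(0.0735) = -0.0735 × log₂(0.0735) - 0.9265 × log₂(0.9265)
H(p) = 0.3789
C = 1 - 0.3789 = 0.6211 bits/use


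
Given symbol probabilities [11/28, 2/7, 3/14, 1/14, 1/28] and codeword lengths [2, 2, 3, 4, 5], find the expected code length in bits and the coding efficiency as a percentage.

Average length L = Σ p_i × l_i = 2.4643 bits
Entropy H = 1.9658 bits
Efficiency η = H/L × 100% = 79.77%


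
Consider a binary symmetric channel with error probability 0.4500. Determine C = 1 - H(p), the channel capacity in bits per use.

For BSC with error probability p:
C = 1 - H(p) where H(p) is binary entropy
H(0.4500) = -0.4500 × log₂(0.4500) - 0.5500 × log₂(0.5500)
H(p) = 0.9928
C = 1 - 0.9928 = 0.0072 bits/use


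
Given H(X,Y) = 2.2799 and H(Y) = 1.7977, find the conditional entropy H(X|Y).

Chain rule: H(X,Y) = H(X|Y) + H(Y)
H(X|Y) = H(X,Y) - H(Y) = 2.2799 - 1.7977 = 0.4822 bits


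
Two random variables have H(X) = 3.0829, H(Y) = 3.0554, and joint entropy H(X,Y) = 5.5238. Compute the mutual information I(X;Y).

I(X;Y) = H(X) + H(Y) - H(X,Y)
I(X;Y) = 3.0829 + 3.0554 - 5.5238 = 0.6145 bits


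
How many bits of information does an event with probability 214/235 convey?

Information content I(x) = -log₂(p(x))
I = -log₂(214/235) = -log₂(0.9106)
I = 0.1350 bits


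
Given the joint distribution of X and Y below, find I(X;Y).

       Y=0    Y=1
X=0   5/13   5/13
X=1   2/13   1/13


H(X) = 0.7793, H(Y) = 0.9957, H(X,Y) = 1.7605
I(X;Y) = H(X) + H(Y) - H(X,Y) = 0.0146 bits


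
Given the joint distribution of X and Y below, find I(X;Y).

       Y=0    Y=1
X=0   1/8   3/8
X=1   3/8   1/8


H(X) = 1.0000, H(Y) = 1.0000, H(X,Y) = 1.8113
I(X;Y) = H(X) + H(Y) - H(X,Y) = 0.1887 bits


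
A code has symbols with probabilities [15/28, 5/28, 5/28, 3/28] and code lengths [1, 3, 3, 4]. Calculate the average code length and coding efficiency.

Average length L = Σ p_i × l_i = 2.0357 bits
Entropy H = 1.7153 bits
Efficiency η = H/L × 100% = 84.26%


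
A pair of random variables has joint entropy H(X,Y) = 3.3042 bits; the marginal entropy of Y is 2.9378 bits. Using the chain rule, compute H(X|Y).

Chain rule: H(X,Y) = H(X|Y) + H(Y)
H(X|Y) = H(X,Y) - H(Y) = 3.3042 - 2.9378 = 0.3664 bits


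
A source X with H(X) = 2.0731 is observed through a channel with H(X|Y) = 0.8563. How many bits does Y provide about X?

I(X;Y) = H(X) - H(X|Y)
I(X;Y) = 2.0731 - 0.8563 = 1.2168 bits


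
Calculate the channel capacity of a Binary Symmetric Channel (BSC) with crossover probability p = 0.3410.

For BSC with error probability p:
C = 1 - H(p) where H(p) is binary entropy
H(0.3410) = -0.3410 × log₂(0.3410) - 0.6590 × log₂(0.6590)
H(p) = 0.9258
C = 1 - 0.9258 = 0.0742 bits/use


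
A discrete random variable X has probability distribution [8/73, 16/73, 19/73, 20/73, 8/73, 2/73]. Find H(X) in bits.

H(X) = -Σ p(x) log₂ p(x)
  -8/73 × log₂(8/73) = 0.3496
  -16/73 × log₂(16/73) = 0.4800
  -19/73 × log₂(19/73) = 0.5054
  -20/73 × log₂(20/73) = 0.5118
  -8/73 × log₂(8/73) = 0.3496
  -2/73 × log₂(2/73) = 0.1422
H(X) = 2.3385 bits


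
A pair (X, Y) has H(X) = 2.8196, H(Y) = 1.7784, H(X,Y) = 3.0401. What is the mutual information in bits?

I(X;Y) = H(X) + H(Y) - H(X,Y)
I(X;Y) = 2.8196 + 1.7784 - 3.0401 = 1.5579 bits


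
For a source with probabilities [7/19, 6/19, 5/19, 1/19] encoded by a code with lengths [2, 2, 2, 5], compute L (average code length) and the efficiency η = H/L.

Average length L = Σ p_i × l_i = 2.1579 bits
Entropy H = 1.7863 bits
Efficiency η = H/L × 100% = 82.78%


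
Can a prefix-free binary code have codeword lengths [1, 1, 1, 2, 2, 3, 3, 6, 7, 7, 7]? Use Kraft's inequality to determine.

Kraft inequality: Σ 2^(-l_i) ≤ 1 for prefix-free code
Calculating: 2^(-1) + 2^(-1) + 2^(-1) + 2^(-2) + 2^(-2) + 2^(-3) + 2^(-3) + 2^(-6) + 2^(-7) + 2^(-7) + 2^(-7)
= 0.5 + 0.5 + 0.5 + 0.25 + 0.25 + 0.125 + 0.125 + 0.015625 + 0.0078125 + 0.0078125 + 0.0078125
= 2.2891
Since 2.2891 > 1, prefix-free code does not exist


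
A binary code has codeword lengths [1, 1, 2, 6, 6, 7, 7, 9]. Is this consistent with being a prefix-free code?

Kraft inequality: Σ 2^(-l_i) ≤ 1 for prefix-free code
Calculating: 2^(-1) + 2^(-1) + 2^(-2) + 2^(-6) + 2^(-6) + 2^(-7) + 2^(-7) + 2^(-9)
= 0.5 + 0.5 + 0.25 + 0.015625 + 0.015625 + 0.0078125 + 0.0078125 + 0.001953125
= 1.2988
Since 1.2988 > 1, prefix-free code does not exist


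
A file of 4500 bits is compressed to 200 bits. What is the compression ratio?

Compression ratio = Original / Compressed
= 4500 / 200 = 22.50:1


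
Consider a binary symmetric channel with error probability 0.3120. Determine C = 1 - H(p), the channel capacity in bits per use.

For BSC with error probability p:
C = 1 - H(p) where H(p) is binary entropy
H(0.3120) = -0.3120 × log₂(0.3120) - 0.6880 × log₂(0.6880)
H(p) = 0.8955
C = 1 - 0.8955 = 0.1045 bits/use


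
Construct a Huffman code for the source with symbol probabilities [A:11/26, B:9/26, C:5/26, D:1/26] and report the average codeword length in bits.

Huffman tree construction:
Combine smallest probabilities repeatedly
Resulting codes:
  A: 0 (length 1)
  B: 11 (length 2)
  C: 101 (length 3)
  D: 100 (length 3)
Average length = Σ p(s) × length(s) = 1.8077 bits


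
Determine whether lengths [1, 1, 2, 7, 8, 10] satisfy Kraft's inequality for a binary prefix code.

Kraft inequality: Σ 2^(-l_i) ≤ 1 for prefix-free code
Calculating: 2^(-1) + 2^(-1) + 2^(-2) + 2^(-7) + 2^(-8) + 2^(-10)
= 0.5 + 0.5 + 0.25 + 0.0078125 + 0.00390625 + 0.0009765625
= 1.2627
Since 1.2627 > 1, prefix-free code does not exist


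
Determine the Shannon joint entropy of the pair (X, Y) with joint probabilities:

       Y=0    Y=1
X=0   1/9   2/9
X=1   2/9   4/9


H(X,Y) = -Σ p(x,y) log₂ p(x,y)
  p(0,0)=1/9: -0.1111 × log₂(0.1111) = 0.3522
  p(0,1)=2/9: -0.2222 × log₂(0.2222) = 0.4822
  p(1,0)=2/9: -0.2222 × log₂(0.2222) = 0.4822
  p(1,1)=4/9: -0.4444 × log₂(0.4444) = 0.5200
H(X,Y) = 1.8366 bits


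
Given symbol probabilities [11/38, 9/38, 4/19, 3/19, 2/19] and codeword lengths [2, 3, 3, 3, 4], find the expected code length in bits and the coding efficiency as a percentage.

Average length L = Σ p_i × l_i = 2.8158 bits
Entropy H = 2.2455 bits
Efficiency η = H/L × 100% = 79.75%


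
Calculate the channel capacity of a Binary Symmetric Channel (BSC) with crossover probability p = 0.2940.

For BSC with error probability p:
C = 1 - H(p) where H(p) is binary entropy
H(0.2940) = -0.2940 × log₂(0.2940) - 0.7060 × log₂(0.7060)
H(p) = 0.8738
C = 1 - 0.8738 = 0.1262 bits/use


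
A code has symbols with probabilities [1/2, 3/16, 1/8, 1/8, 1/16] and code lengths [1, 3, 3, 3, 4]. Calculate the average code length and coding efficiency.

Average length L = Σ p_i × l_i = 2.0625 bits
Entropy H = 1.9528 bits
Efficiency η = H/L × 100% = 94.68%


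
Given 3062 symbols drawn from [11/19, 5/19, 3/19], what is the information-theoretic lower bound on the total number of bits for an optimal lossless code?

Entropy H = 1.3838 bits/symbol
Minimum bits = H × n = 1.3838 × 3062
= 4237.22 bits


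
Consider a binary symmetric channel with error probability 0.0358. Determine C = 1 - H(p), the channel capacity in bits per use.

For BSC with error probability p:
C = 1 - H(p) where H(p) is binary entropy
H(0.0358) = -0.0358 × log₂(0.0358) - 0.9642 × log₂(0.9642)
H(p) = 0.2227
C = 1 - 0.2227 = 0.7773 bits/use


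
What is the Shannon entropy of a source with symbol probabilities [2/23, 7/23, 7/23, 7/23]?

H(X) = -Σ p(x) log₂ p(x)
  -2/23 × log₂(2/23) = 0.3064
  -7/23 × log₂(7/23) = 0.5223
  -7/23 × log₂(7/23) = 0.5223
  -7/23 × log₂(7/23) = 0.5223
H(X) = 1.8734 bits


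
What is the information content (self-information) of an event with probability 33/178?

Information content I(x) = -log₂(p(x))
I = -log₂(33/178) = -log₂(0.1854)
I = 2.4313 bits


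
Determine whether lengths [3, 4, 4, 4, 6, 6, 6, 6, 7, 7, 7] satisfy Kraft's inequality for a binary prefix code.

Kraft inequality: Σ 2^(-l_i) ≤ 1 for prefix-free code
Calculating: 2^(-3) + 2^(-4) + 2^(-4) + 2^(-4) + 2^(-6) + 2^(-6) + 2^(-6) + 2^(-6) + 2^(-7) + 2^(-7) + 2^(-7)
= 0.125 + 0.0625 + 0.0625 + 0.0625 + 0.015625 + 0.015625 + 0.015625 + 0.015625 + 0.0078125 + 0.0078125 + 0.0078125
= 0.3984
Since 0.3984 ≤ 1, prefix-free code exists


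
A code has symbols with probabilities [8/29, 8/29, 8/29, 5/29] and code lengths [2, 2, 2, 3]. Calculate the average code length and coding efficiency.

Average length L = Σ p_i × l_i = 2.1724 bits
Entropy H = 1.9749 bits
Efficiency η = H/L × 100% = 90.91%


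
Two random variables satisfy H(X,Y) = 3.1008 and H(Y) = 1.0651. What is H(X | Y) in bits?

Chain rule: H(X,Y) = H(X|Y) + H(Y)
H(X|Y) = H(X,Y) - H(Y) = 3.1008 - 1.0651 = 2.0357 bits


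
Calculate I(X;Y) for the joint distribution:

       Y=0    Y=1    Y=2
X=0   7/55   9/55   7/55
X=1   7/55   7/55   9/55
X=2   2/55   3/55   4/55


H(X) = 1.4793, H(Y) = 1.5786, H(X,Y) = 3.0465
I(X;Y) = H(X) + H(Y) - H(X,Y) = 0.0115 bits


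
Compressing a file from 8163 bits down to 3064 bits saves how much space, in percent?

Space savings = (1 - Compressed/Original) × 100%
= (1 - 3064/8163) × 100%
= 62.46%


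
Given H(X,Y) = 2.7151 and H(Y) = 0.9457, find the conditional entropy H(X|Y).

Chain rule: H(X,Y) = H(X|Y) + H(Y)
H(X|Y) = H(X,Y) - H(Y) = 2.7151 - 0.9457 = 1.7694 bits


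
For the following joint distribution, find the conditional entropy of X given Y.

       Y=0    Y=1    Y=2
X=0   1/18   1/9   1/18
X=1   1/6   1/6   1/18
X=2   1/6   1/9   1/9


H(X|Y) = Σ_y p(y) H(X|Y=y)
  p(Y=0) = 7/18, H(X|Y=0) = 1.4488
  p(Y=1) = 7/18, H(X|Y=1) = 1.5567
  p(Y=2) = 2/9, H(X|Y=2) = 1.5000
H(X|Y) = 0.3889×1.4488 + 0.3889×1.5567 + 0.2222×1.5000 = 1.5021 bits


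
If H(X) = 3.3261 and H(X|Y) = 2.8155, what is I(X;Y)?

I(X;Y) = H(X) - H(X|Y)
I(X;Y) = 3.3261 - 2.8155 = 0.5106 bits


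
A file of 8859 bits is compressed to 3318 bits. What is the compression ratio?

Compression ratio = Original / Compressed
= 8859 / 3318 = 2.67:1


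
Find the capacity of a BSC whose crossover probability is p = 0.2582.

For BSC with error probability p:
C = 1 - H(p) where H(p) is binary entropy
H(0.2582) = -0.2582 × log₂(0.2582) - 0.7418 × log₂(0.7418)
H(p) = 0.8240
C = 1 - 0.8240 = 0.1760 bits/use


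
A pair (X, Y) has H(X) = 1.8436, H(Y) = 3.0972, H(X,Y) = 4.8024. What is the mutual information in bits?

I(X;Y) = H(X) + H(Y) - H(X,Y)
I(X;Y) = 1.8436 + 3.0972 - 4.8024 = 0.1384 bits


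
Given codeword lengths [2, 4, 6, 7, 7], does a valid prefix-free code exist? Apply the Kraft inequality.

Kraft inequality: Σ 2^(-l_i) ≤ 1 for prefix-free code
Calculating: 2^(-2) + 2^(-4) + 2^(-6) + 2^(-7) + 2^(-7)
= 0.25 + 0.0625 + 0.015625 + 0.0078125 + 0.0078125
= 0.3438
Since 0.3438 ≤ 1, prefix-free code exists


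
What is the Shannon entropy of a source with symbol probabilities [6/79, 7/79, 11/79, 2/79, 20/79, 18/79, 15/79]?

H(X) = -Σ p(x) log₂ p(x)
  -6/79 × log₂(6/79) = 0.2824
  -7/79 × log₂(7/79) = 0.3098
  -11/79 × log₂(11/79) = 0.3960
  -2/79 × log₂(2/79) = 0.1343
  -20/79 × log₂(20/79) = 0.5017
  -18/79 × log₂(18/79) = 0.4862
  -15/79 × log₂(15/79) = 0.4551
H(X) = 2.5656 bits


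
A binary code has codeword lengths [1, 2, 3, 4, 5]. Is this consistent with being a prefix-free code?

Kraft inequality: Σ 2^(-l_i) ≤ 1 for prefix-free code
Calculating: 2^(-1) + 2^(-2) + 2^(-3) + 2^(-4) + 2^(-5)
= 0.5 + 0.25 + 0.125 + 0.0625 + 0.03125
= 0.9688
Since 0.9688 ≤ 1, prefix-free code exists


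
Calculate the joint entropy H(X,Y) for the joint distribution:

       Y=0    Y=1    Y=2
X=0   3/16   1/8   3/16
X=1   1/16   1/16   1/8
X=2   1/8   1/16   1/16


H(X,Y) = -Σ p(x,y) log₂ p(x,y)
  p(0,0)=3/16: -0.1875 × log₂(0.1875) = 0.4528
  p(0,1)=1/8: -0.1250 × log₂(0.1250) = 0.3750
  p(0,2)=3/16: -0.1875 × log₂(0.1875) = 0.4528
  p(1,0)=1/16: -0.0625 × log₂(0.0625) = 0.2500
  p(1,1)=1/16: -0.0625 × log₂(0.0625) = 0.2500
  p(1,2)=1/8: -0.1250 × log₂(0.1250) = 0.3750
  p(2,0)=1/8: -0.1250 × log₂(0.1250) = 0.3750
  p(2,1)=1/16: -0.0625 × log₂(0.0625) = 0.2500
  p(2,2)=1/16: -0.0625 × log₂(0.0625) = 0.2500
H(X,Y) = 3.0306 bits
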